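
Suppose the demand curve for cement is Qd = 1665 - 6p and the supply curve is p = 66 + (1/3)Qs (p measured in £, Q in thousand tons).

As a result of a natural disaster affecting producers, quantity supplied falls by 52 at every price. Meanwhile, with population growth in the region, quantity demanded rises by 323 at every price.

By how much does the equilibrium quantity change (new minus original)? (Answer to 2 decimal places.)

Before the shock: 1665 - 6p = 3p - 198 ⇒ 1863 = 9p ⇒ p = 207, Q = 423.
The shock moves the curves to Qd = 1988 - 6p and Qs = 3p - 250.
New equilibrium: 1988 - 6p = 3p - 250 ⇒ 2238 = 9p ⇒ p = 746/3 ≈ 248.6667, Q = 496.
ΔQ = 496 − 423 = +73.00.

+73.00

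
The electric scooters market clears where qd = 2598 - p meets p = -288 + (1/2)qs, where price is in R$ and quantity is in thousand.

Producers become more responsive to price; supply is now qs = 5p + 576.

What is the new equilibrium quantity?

2261

Before the shock: 2598 - p = 2p + 576 ⇒ 2022 = 3p ⇒ p = 674, q = 1924.
After the shift, demand is qd = 2598 - p and supply is qs = 5p + 576.
Setting them equal: 2598 - p = 5p + 576 → 2022 = 6p, so p = 337 and q = 2261.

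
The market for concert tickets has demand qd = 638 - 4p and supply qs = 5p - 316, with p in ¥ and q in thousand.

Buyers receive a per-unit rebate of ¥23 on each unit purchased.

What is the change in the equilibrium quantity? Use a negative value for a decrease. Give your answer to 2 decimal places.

Original equilibrium: 638 - 4p = 5p - 316 gives 954 = 9p, so p = 106 and q = 214.
Since buyers' out-of-pocket price is the market price minus the rebate, the effective demand curve becomes qd = 730 - 4p.
Equate the new curves: 730 - 4p = 5p - 316, giving 1046 = 9p, p = 1046/9 ≈ 116.2222, q = 2386/9 ≈ 265.1111.
Δq = 265.1111 − 214 = +51.11.

+51.11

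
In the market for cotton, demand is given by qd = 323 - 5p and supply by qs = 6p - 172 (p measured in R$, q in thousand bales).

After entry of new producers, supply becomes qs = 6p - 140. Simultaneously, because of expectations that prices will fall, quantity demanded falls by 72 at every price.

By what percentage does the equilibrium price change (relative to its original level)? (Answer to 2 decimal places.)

-21.01

Solve the original market: 323 - 5p = 6p - 172, hence p = 45 and q = 98.
After the shift, demand is qd = 251 - 5p and supply is qs = 6p - 140.
Equate the new curves: 251 - 5p = 6p - 140, giving 391 = 11p, p = 391/11 ≈ 35.5455, q = 806/11 ≈ 73.2727.
%Δp = (35.5455 − 45) / 45 × 100 = -21.01%.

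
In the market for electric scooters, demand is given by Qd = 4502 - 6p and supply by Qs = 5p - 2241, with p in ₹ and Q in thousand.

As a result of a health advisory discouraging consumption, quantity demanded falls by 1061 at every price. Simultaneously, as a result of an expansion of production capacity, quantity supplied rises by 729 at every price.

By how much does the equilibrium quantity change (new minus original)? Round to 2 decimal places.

Initially, 4502 - 6p = 5p - 2241, so 6743 = 11p and p = 613, Q = 824.
The new curves are Qd = 3441 - 6p (demand) and Qs = 5p - 1512 (supply).
Setting them equal: 3441 - 6p = 5p - 1512 → 4953 = 11p, so p = 4953/11 ≈ 450.2727 and Q = 8133/11 ≈ 739.3636.
ΔQ = 739.3636 − 824 = -84.64.

-84.64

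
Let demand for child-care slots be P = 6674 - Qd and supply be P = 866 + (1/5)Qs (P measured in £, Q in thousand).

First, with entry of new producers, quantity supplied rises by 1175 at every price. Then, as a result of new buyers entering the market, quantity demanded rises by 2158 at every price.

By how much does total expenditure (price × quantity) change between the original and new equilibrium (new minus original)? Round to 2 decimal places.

Solve the original market: 6674 - P = 5P - 4330, hence P = 1834 and Q = 4840.
With the change applied: demand Qd = 8832 - P, supply Qs = 5P - 3155.
Clearing the new market: 8832 - P = 5P - 3155, so P = 11987/6 ≈ 1997.8333 and Q = 41005/6 ≈ 6834.1667.
Expenditure moves from 1834×4840 = 8876560 to 1997.8333×6834.1667 = 13653525.9722; change = +4776965.97.

+4776965.97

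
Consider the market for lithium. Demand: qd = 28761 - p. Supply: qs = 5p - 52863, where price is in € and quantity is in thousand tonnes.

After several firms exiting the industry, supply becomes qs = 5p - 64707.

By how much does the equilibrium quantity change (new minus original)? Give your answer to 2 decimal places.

-1974.00

Solve the original market: 28761 - p = 5p - 52863, hence p = 13604 and q = 15157.
The shock moves the curves to qd = 28761 - p and qs = 5p - 64707.
New equilibrium: 28761 - p = 5p - 64707 ⇒ 93468 = 6p ⇒ p = 15578, q = 13183.
Δq = 13183 − 15157 = -1974.00.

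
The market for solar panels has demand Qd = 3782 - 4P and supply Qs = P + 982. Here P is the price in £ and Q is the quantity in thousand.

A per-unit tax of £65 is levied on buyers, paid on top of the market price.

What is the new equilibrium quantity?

1490

Before the shock: 3782 - 4P = P + 982 ⇒ 2800 = 5P ⇒ P = 560, Q = 1542.
Since buyers pay the price plus the tax, the effective demand curve becomes Qd = 3522 - 4P.
New equilibrium: 3522 - 4P = P + 982 ⇒ 2540 = 5P ⇒ P = 508, Q = 1490.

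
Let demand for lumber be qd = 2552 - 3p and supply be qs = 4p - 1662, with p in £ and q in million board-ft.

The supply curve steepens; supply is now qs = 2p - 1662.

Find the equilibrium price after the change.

Solve the original market: 2552 - 3p = 4p - 1662, hence p = 602 and q = 746.
The new curves are qd = 2552 - 3p (demand) and qs = 2p - 1662 (supply).
Clearing the new market: 2552 - 3p = 2p - 1662, so p = 842.8 and q = 23.6.

842.8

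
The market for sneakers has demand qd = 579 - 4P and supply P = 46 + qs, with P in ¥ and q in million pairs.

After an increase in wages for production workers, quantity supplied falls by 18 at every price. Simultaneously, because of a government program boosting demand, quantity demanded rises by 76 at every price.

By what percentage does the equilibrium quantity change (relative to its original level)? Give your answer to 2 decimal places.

+1.01

Before the shock: 579 - 4P = P - 46 ⇒ 625 = 5P ⇒ P = 125, q = 79.
With the change applied: demand qd = 655 - 4P, supply qs = P - 64.
Clearing the new market: 655 - 4P = P - 64, so P = 143.8 and q = 79.8.
%Δq = (79.8 − 79) / 79 × 100 = +1.01%.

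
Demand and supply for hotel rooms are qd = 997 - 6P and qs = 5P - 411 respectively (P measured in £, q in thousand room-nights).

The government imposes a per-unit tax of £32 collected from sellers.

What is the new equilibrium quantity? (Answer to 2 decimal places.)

141.73

Initially, 997 - 6P = 5P - 411, so 1408 = 11P and P = 128, q = 229.
Since sellers keep the price net of the tax, the effective supply curve becomes qs = 5P - 571.
Equate the new curves: 997 - 6P = 5P - 571, giving 1568 = 11P, P = 1568/11 ≈ 142.5455, q = 1559/11 ≈ 141.7273.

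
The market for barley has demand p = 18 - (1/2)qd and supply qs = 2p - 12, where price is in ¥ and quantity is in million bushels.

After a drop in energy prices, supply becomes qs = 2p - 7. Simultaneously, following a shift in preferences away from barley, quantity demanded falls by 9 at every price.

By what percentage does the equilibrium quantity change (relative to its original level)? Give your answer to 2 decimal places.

Initially, 36 - 2p = 2p - 12, so 48 = 4p and p = 12, q = 12.
The shock moves the curves to qd = 27 - 2p and qs = 2p - 7.
Equate the new curves: 27 - 2p = 2p - 7, giving 34 = 4p, p = 8.5, q = 10.
%Δq = (10 − 12) / 12 × 100 = -16.67%.

-16.67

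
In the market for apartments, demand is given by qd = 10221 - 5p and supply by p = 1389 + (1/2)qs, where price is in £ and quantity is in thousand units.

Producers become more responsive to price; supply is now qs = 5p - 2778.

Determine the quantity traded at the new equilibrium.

Initially, 10221 - 5p = 2p - 2778, so 12999 = 7p and p = 1857, q = 936.
With the change applied: demand qd = 10221 - 5p, supply qs = 5p - 2778.
Equate the new curves: 10221 - 5p = 5p - 2778, giving 12999 = 10p, p = 1299.9, q = 3721.5.

3721.5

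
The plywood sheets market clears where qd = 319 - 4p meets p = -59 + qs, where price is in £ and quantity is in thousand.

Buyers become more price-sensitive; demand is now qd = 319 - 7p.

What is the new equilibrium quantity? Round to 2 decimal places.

91.50

Before the shock: 319 - 4p = p + 59 ⇒ 260 = 5p ⇒ p = 52, q = 111.
The new curves are qd = 319 - 7p (demand) and qs = p + 59 (supply).
Setting them equal: 319 - 7p = p + 59 → 260 = 8p, so p = 32.5 and q = 91.5.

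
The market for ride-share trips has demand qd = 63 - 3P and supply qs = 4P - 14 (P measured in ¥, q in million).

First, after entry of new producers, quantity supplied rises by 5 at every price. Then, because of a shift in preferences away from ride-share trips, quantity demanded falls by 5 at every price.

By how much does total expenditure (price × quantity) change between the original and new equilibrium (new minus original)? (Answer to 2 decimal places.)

-49.69

Original equilibrium: 63 - 3P = 4P - 14 gives 77 = 7P, so P = 11 and q = 30.
After the shift, demand is qd = 58 - 3P and supply is qs = 4P - 9.
Equate the new curves: 58 - 3P = 4P - 9, giving 67 = 7P, P = 67/7 ≈ 9.5714, q = 205/7 ≈ 29.2857.
Expenditure moves from 11×30 = 330 to 9.5714×29.2857 = 280.3061; change = -49.69.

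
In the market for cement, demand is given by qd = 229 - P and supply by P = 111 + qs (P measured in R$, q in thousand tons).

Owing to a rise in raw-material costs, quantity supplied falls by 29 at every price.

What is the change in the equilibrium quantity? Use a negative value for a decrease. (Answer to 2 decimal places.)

-14.50

Solve the original market: 229 - P = P - 111, hence P = 170 and q = 59.
The shock moves the curves to qd = 229 - P and qs = P - 140.
New equilibrium: 229 - P = P - 140 ⇒ 369 = 2P ⇒ P = 184.5, q = 44.5.
Δq = 44.5 − 59 = -14.50.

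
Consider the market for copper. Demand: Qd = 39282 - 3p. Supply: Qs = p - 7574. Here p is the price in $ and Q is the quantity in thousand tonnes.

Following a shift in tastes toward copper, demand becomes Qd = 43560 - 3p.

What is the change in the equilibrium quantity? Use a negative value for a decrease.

+1069.5

Solve the original market: 39282 - 3p = p - 7574, hence p = 11714 and Q = 4140.
The shock moves the curves to Qd = 43560 - 3p and Qs = p - 7574.
New equilibrium: 43560 - 3p = p - 7574 ⇒ 51134 = 4p ⇒ p = 12783.5, Q = 5209.5.
ΔQ = 5209.5 − 4140 = +1069.5.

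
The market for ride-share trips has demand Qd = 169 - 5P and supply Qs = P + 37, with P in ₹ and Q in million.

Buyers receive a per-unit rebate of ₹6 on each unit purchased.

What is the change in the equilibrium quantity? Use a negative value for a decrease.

Before the shock: 169 - 5P = P + 37 ⇒ 132 = 6P ⇒ P = 22, Q = 59.
Since buyers' out-of-pocket price is the market price minus the rebate, the effective demand curve becomes Qd = 199 - 5P.
Setting them equal: 199 - 5P = P + 37 → 162 = 6P, so P = 27 and Q = 64.
ΔQ = 64 − 59 = +5.

+5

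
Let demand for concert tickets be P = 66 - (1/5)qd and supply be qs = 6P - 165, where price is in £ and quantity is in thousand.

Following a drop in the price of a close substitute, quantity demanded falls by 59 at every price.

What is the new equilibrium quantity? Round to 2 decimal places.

72.82

Original equilibrium: 330 - 5P = 6P - 165 gives 495 = 11P, so P = 45 and q = 105.
After the shift, demand is qd = 271 - 5P and supply is qs = 6P - 165.
Clearing the new market: 271 - 5P = 6P - 165, so P = 436/11 ≈ 39.6364 and q = 801/11 ≈ 72.8182.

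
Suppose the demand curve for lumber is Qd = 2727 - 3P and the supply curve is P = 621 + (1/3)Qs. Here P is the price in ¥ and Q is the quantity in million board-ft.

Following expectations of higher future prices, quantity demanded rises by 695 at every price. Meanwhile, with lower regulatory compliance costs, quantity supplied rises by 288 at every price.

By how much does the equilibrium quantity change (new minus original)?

+491.5

Before the shock: 2727 - 3P = 3P - 1863 ⇒ 4590 = 6P ⇒ P = 765, Q = 432.
With the change applied: demand Qd = 3422 - 3P, supply Qs = 3P - 1575.
New equilibrium: 3422 - 3P = 3P - 1575 ⇒ 4997 = 6P ⇒ P = 4997/6 ≈ 832.8333, Q = 923.5.
ΔQ = 923.5 − 432 = +491.5.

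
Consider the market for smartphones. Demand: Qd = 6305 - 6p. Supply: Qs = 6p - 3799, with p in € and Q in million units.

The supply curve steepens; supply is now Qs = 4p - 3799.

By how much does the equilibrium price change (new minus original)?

+168.4

Original equilibrium: 6305 - 6p = 6p - 3799 gives 10104 = 12p, so p = 842 and Q = 1253.
The new curves are Qd = 6305 - 6p (demand) and Qs = 4p - 3799 (supply).
New equilibrium: 6305 - 6p = 4p - 3799 ⇒ 10104 = 10p ⇒ p = 1010.4, Q = 242.6.
Δp = 1010.4 − 842 = +168.4.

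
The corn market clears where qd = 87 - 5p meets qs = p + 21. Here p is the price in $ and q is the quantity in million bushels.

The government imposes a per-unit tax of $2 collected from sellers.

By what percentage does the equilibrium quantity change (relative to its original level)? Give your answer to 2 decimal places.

-5.21

Solve the original market: 87 - 5p = p + 21, hence p = 11 and q = 32.
Since sellers keep the price net of the tax, the effective supply curve becomes qs = p + 19.
Setting them equal: 87 - 5p = p + 19 → 68 = 6p, so p = 34/3 ≈ 11.3333 and q = 91/3 ≈ 30.3333.
%Δq = (30.3333 − 32) / 32 × 100 = -5.21%.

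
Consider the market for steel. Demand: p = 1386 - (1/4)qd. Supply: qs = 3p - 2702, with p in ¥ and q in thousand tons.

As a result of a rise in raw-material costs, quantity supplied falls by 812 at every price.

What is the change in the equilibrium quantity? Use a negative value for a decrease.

Initially, 5544 - 4p = 3p - 2702, so 8246 = 7p and p = 1178, q = 832.
The shock moves the curves to qd = 5544 - 4p and qs = 3p - 3514.
Setting them equal: 5544 - 4p = 3p - 3514 → 9058 = 7p, so p = 1294 and q = 368.
Δq = 368 − 832 = -464.

-464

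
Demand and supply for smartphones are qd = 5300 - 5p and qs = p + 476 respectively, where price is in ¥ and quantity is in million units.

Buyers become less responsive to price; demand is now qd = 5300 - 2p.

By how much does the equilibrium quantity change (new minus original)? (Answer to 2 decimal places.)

+804.00

Original equilibrium: 5300 - 5p = p + 476 gives 4824 = 6p, so p = 804 and q = 1280.
The new curves are qd = 5300 - 2p (demand) and qs = p + 476 (supply).
New equilibrium: 5300 - 2p = p + 476 ⇒ 4824 = 3p ⇒ p = 1608, q = 2084.
Δq = 2084 − 1280 = +804.00.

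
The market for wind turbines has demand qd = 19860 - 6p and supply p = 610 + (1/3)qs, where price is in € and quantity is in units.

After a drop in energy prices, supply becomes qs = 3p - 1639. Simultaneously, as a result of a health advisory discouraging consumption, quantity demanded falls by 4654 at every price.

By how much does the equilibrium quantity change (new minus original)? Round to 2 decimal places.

-1424.00

Solve the original market: 19860 - 6p = 3p - 1830, hence p = 2410 and q = 5400.
After the shift, demand is qd = 15206 - 6p and supply is qs = 3p - 1639.
Equate the new curves: 15206 - 6p = 3p - 1639, giving 16845 = 9p, p = 5615/3 ≈ 1871.6667, q = 3976.
Δq = 3976 − 5400 = -1424.00.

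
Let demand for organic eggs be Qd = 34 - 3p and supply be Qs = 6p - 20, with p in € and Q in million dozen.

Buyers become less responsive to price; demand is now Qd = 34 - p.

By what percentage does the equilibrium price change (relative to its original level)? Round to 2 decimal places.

+28.57

Solve the original market: 34 - 3p = 6p - 20, hence p = 6 and Q = 16.
The shock moves the curves to Qd = 34 - p and Qs = 6p - 20.
Setting them equal: 34 - p = 6p - 20 → 54 = 7p, so p = 54/7 ≈ 7.7143 and Q = 184/7 ≈ 26.2857.
%Δp = (7.7143 − 6) / 6 × 100 = +28.57%.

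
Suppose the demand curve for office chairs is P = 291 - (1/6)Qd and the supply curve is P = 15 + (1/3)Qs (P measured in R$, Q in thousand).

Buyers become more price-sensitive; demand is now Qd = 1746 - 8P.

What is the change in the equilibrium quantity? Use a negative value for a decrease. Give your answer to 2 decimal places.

-108.55

Before the shock: 1746 - 6P = 3P - 45 ⇒ 1791 = 9P ⇒ P = 199, Q = 552.
The new curves are Qd = 1746 - 8P (demand) and Qs = 3P - 45 (supply).
Equate the new curves: 1746 - 8P = 3P - 45, giving 1791 = 11P, P = 1791/11 ≈ 162.8182, Q = 4878/11 ≈ 443.4545.
ΔQ = 443.4545 − 552 = -108.55.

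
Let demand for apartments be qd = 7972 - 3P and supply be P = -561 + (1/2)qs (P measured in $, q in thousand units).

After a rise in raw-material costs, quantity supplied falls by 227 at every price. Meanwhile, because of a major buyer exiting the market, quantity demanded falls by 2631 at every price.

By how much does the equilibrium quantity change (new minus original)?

-1188.6

Initially, 7972 - 3P = 2P + 1122, so 6850 = 5P and P = 1370, q = 3862.
The shock moves the curves to qd = 5341 - 3P and qs = 2P + 895.
Equate the new curves: 5341 - 3P = 2P + 895, giving 4446 = 5P, P = 889.2, q = 2673.4.
Δq = 2673.4 − 3862 = -1188.6.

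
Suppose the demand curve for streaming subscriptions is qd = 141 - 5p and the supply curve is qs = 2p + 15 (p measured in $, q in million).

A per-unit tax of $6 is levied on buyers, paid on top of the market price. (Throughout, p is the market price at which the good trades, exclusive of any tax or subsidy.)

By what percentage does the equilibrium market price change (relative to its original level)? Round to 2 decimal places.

Before the shock: 141 - 5p = 2p + 15 ⇒ 126 = 7p ⇒ p = 18, q = 51.
Since buyers pay the price plus the tax, the effective demand curve becomes qd = 111 - 5p.
New equilibrium: 111 - 5p = 2p + 15 ⇒ 96 = 7p ⇒ p = 96/7 ≈ 13.7143, q = 297/7 ≈ 42.4286.
%Δp = (13.7143 − 18) / 18 × 100 = -23.81%.

-23.81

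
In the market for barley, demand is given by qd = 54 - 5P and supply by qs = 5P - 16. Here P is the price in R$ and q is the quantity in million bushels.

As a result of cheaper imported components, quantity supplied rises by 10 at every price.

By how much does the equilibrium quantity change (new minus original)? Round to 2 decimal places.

+5.00

Before the shock: 54 - 5P = 5P - 16 ⇒ 70 = 10P ⇒ P = 7, q = 19.
The new curves are qd = 54 - 5P (demand) and qs = 5P - 6 (supply).
Setting them equal: 54 - 5P = 5P - 6 → 60 = 10P, so P = 6 and q = 24.
Δq = 24 − 19 = +5.00.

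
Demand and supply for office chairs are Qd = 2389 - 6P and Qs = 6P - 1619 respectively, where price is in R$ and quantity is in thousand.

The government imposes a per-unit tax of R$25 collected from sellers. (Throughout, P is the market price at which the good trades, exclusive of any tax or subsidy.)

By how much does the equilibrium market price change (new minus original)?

+12.5

Original equilibrium: 2389 - 6P = 6P - 1619 gives 4008 = 12P, so P = 334 and Q = 385.
Since sellers keep the price net of the tax, the effective supply curve becomes Qs = 6P - 1769.
Equate the new curves: 2389 - 6P = 6P - 1769, giving 4158 = 12P, P = 346.5, Q = 310.
ΔP = 346.5 − 334 = +12.5.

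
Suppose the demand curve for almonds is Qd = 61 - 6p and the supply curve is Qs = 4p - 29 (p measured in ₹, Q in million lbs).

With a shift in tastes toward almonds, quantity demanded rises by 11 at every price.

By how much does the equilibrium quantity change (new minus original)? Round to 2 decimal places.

+4.40

Original equilibrium: 61 - 6p = 4p - 29 gives 90 = 10p, so p = 9 and Q = 7.
The shock moves the curves to Qd = 72 - 6p and Qs = 4p - 29.
Setting them equal: 72 - 6p = 4p - 29 → 101 = 10p, so p = 10.1 and Q = 11.4.
ΔQ = 11.4 − 7 = +4.40.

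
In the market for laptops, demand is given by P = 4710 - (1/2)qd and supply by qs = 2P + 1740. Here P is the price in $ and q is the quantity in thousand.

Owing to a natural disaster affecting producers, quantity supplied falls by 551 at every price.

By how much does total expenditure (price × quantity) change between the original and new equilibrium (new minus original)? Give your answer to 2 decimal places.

+201734.88

Original equilibrium: 9420 - 2P = 2P + 1740 gives 7680 = 4P, so P = 1920 and q = 5580.
After the shift, demand is qd = 9420 - 2P and supply is qs = 2P + 1189.
Setting them equal: 9420 - 2P = 2P + 1189 → 8231 = 4P, so P = 2057.75 and q = 5304.5.
Expenditure moves from 1920×5580 = 10713600 to 2057.75×5304.5 = 10915334.875; change = +201734.88.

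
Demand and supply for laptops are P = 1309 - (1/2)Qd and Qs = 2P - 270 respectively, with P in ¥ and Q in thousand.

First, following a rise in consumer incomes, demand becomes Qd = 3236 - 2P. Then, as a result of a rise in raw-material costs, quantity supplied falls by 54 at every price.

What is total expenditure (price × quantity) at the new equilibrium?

Solve the original market: 2618 - 2P = 2P - 270, hence P = 722 and Q = 1174.
After the shift, demand is Qd = 3236 - 2P and supply is Qs = 2P - 324.
Clearing the new market: 3236 - 2P = 2P - 324, so P = 890 and Q = 1456.
New expenditure = 890 × 1456 = 1295840.

1295840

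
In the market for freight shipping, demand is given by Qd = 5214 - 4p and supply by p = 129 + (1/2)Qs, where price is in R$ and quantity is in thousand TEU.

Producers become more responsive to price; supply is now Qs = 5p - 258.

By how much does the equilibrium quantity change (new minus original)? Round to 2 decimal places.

Before the shock: 5214 - 4p = 2p - 258 ⇒ 5472 = 6p ⇒ p = 912, Q = 1566.
After the shift, demand is Qd = 5214 - 4p and supply is Qs = 5p - 258.
New equilibrium: 5214 - 4p = 5p - 258 ⇒ 5472 = 9p ⇒ p = 608, Q = 2782.
ΔQ = 2782 − 1566 = +1216.00.

+1216.00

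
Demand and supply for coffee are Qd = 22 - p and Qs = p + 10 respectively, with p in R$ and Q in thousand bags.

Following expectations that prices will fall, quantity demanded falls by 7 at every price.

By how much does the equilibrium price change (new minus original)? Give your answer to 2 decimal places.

Before the shock: 22 - p = p + 10 ⇒ 12 = 2p ⇒ p = 6, Q = 16.
The shock moves the curves to Qd = 15 - p and Qs = p + 10.
Clearing the new market: 15 - p = p + 10, so p = 2.5 and Q = 12.5.
Δp = 2.5 − 6 = -3.50.

-3.50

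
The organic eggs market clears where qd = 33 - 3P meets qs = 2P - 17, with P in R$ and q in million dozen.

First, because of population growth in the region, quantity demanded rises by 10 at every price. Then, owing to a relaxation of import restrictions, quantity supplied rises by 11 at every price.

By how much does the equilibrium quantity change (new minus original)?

+10.6

Initially, 33 - 3P = 2P - 17, so 50 = 5P and P = 10, q = 3.
The shock moves the curves to qd = 43 - 3P and qs = 2P - 6.
Setting them equal: 43 - 3P = 2P - 6 → 49 = 5P, so P = 9.8 and q = 13.6.
Δq = 13.6 − 3 = +10.6.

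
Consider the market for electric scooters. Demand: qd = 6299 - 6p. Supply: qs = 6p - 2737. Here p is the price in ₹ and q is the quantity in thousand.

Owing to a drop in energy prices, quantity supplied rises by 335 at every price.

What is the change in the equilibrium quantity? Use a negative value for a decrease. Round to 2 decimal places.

+167.50

Initially, 6299 - 6p = 6p - 2737, so 9036 = 12p and p = 753, q = 1781.
After the shift, demand is qd = 6299 - 6p and supply is qs = 6p - 2402.
Equate the new curves: 6299 - 6p = 6p - 2402, giving 8701 = 12p, p = 8701/12 ≈ 725.0833, q = 1948.5.
Δq = 1948.5 − 1781 = +167.50.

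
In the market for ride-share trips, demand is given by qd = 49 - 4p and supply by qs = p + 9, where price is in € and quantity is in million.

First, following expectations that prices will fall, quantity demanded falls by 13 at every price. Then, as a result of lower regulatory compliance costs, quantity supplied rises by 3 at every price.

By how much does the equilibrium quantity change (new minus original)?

-0.2

Before the shock: 49 - 4p = p + 9 ⇒ 40 = 5p ⇒ p = 8, q = 17.
The shock moves the curves to qd = 36 - 4p and qs = p + 12.
Clearing the new market: 36 - 4p = p + 12, so p = 4.8 and q = 16.8.
Δq = 16.8 − 17 = -0.2.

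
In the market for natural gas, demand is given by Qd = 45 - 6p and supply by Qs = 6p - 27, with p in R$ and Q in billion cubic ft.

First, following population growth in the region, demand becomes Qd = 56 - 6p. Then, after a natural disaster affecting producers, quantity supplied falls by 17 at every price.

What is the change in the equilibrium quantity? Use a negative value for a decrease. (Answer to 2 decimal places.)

-3.00

Solve the original market: 45 - 6p = 6p - 27, hence p = 6 and Q = 9.
After the shift, demand is Qd = 56 - 6p and supply is Qs = 6p - 44.
Clearing the new market: 56 - 6p = 6p - 44, so p = 25/3 ≈ 8.3333 and Q = 6.
ΔQ = 6 − 9 = -3.00.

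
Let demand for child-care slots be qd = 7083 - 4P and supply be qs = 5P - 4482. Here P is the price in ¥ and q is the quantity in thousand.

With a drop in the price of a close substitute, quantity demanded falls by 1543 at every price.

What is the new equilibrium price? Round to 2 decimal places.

Before the shock: 7083 - 4P = 5P - 4482 ⇒ 11565 = 9P ⇒ P = 1285, q = 1943.
The new curves are qd = 5540 - 4P (demand) and qs = 5P - 4482 (supply).
Equate the new curves: 5540 - 4P = 5P - 4482, giving 10022 = 9P, P = 10022/9 ≈ 1113.5556, q = 9772/9 ≈ 1085.7778.

1113.56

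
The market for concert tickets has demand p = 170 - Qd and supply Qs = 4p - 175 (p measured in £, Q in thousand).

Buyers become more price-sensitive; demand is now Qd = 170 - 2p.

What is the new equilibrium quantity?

Initially, 170 - p = 4p - 175, so 345 = 5p and p = 69, Q = 101.
After the shift, demand is Qd = 170 - 2p and supply is Qs = 4p - 175.
Clearing the new market: 170 - 2p = 4p - 175, so p = 57.5 and Q = 55.

55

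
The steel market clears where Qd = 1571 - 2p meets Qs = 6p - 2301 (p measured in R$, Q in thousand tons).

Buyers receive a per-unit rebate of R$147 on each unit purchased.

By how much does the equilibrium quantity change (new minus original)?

Initially, 1571 - 2p = 6p - 2301, so 3872 = 8p and p = 484, Q = 603.
Since buyers' out-of-pocket price is the market price minus the rebate, the effective demand curve becomes Qd = 1865 - 2p.
New equilibrium: 1865 - 2p = 6p - 2301 ⇒ 4166 = 8p ⇒ p = 520.75, Q = 823.5.
ΔQ = 823.5 − 603 = +220.5.

+220.5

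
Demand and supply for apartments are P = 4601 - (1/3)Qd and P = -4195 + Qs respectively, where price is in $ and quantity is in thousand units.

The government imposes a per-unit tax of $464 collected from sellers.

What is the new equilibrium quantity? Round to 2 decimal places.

6249.00

Before the shock: 13803 - 3P = P + 4195 ⇒ 9608 = 4P ⇒ P = 2402, Q = 6597.
Since sellers keep the price net of the tax, the effective supply curve becomes Qs = P + 3731.
New equilibrium: 13803 - 3P = P + 3731 ⇒ 10072 = 4P ⇒ P = 2518, Q = 6249.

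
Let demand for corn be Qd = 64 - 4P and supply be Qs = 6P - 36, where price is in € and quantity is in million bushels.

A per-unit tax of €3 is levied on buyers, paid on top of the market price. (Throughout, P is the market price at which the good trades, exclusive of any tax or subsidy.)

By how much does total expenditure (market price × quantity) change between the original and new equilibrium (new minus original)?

Original equilibrium: 64 - 4P = 6P - 36 gives 100 = 10P, so P = 10 and Q = 24.
Since buyers pay the price plus the tax, the effective demand curve becomes Qd = 52 - 4P.
Equate the new curves: 52 - 4P = 6P - 36, giving 88 = 10P, P = 8.8, Q = 16.8.
Expenditure moves from 10×24 = 240 to 8.8×16.8 = 147.84; change = -92.16.

-92.16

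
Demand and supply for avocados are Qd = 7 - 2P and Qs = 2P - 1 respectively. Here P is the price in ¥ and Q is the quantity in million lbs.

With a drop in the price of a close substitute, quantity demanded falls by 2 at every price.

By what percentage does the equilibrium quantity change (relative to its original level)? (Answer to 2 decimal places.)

-33.33

Before the shock: 7 - 2P = 2P - 1 ⇒ 8 = 4P ⇒ P = 2, Q = 3.
The shock moves the curves to Qd = 5 - 2P and Qs = 2P - 1.
New equilibrium: 5 - 2P = 2P - 1 ⇒ 6 = 4P ⇒ P = 1.5, Q = 2.
%ΔQ = (2 − 3) / 3 × 100 = -33.33%.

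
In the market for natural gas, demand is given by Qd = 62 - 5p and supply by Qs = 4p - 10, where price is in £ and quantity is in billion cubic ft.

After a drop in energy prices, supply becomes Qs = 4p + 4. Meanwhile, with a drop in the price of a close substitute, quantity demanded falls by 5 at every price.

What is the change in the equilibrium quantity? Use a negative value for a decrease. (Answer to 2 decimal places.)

Original equilibrium: 62 - 5p = 4p - 10 gives 72 = 9p, so p = 8 and Q = 22.
After the shift, demand is Qd = 57 - 5p and supply is Qs = 4p + 4.
Clearing the new market: 57 - 5p = 4p + 4, so p = 53/9 ≈ 5.8889 and Q = 248/9 ≈ 27.5556.
ΔQ = 27.5556 − 22 = +5.56.

+5.56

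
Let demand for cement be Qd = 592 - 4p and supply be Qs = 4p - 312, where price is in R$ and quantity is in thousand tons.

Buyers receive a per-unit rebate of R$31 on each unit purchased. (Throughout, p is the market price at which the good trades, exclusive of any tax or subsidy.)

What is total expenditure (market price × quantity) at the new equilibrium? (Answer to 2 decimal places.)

Before the shock: 592 - 4p = 4p - 312 ⇒ 904 = 8p ⇒ p = 113, Q = 140.
Since buyers' out-of-pocket price is the market price minus the rebate, the effective demand curve becomes Qd = 716 - 4p.
Setting them equal: 716 - 4p = 4p - 312 → 1028 = 8p, so p = 128.5 and Q = 202.
New expenditure = 128.5 × 202 = 25957.00.

25957.00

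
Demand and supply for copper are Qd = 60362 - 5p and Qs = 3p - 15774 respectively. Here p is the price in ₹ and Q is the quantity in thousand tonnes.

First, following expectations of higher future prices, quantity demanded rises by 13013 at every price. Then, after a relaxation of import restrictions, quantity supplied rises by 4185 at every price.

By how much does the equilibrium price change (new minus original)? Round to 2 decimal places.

+1103.50

Solve the original market: 60362 - 5p = 3p - 15774, hence p = 9517 and Q = 12777.
The new curves are Qd = 73375 - 5p (demand) and Qs = 3p - 11589 (supply).
Clearing the new market: 73375 - 5p = 3p - 11589, so p = 10620.5 and Q = 20272.5.
Δp = 10620.5 − 9517 = +1103.50.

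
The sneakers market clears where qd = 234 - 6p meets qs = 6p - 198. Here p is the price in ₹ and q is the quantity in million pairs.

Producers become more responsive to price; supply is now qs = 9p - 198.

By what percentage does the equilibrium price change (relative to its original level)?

Solve the original market: 234 - 6p = 6p - 198, hence p = 36 and q = 18.
After the shift, demand is qd = 234 - 6p and supply is qs = 9p - 198.
Setting them equal: 234 - 6p = 9p - 198 → 432 = 15p, so p = 28.8 and q = 61.2.
%Δp = (28.8 − 36) / 36 × 100 = -20%.

-20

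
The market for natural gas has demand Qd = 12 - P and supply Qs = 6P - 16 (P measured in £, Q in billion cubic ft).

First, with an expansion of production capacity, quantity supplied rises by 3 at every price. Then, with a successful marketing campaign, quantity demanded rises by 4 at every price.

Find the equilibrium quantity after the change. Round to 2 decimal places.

11.86

Before the shock: 12 - P = 6P - 16 ⇒ 28 = 7P ⇒ P = 4, Q = 8.
With the change applied: demand Qd = 16 - P, supply Qs = 6P - 13.
Equate the new curves: 16 - P = 6P - 13, giving 29 = 7P, P = 29/7 ≈ 4.1429, Q = 83/7 ≈ 11.8571.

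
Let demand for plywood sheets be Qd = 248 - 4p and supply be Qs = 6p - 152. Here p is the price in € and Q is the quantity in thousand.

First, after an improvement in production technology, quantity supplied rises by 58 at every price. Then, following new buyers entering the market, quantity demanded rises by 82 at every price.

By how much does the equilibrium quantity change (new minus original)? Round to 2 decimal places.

+72.40

Original equilibrium: 248 - 4p = 6p - 152 gives 400 = 10p, so p = 40 and Q = 88.
The new curves are Qd = 330 - 4p (demand) and Qs = 6p - 94 (supply).
Equate the new curves: 330 - 4p = 6p - 94, giving 424 = 10p, p = 42.4, Q = 160.4.
ΔQ = 160.4 − 88 = +72.40.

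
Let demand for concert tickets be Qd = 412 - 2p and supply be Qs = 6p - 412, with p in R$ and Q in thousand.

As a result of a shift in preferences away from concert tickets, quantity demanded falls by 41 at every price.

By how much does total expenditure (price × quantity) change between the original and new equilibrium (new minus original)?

-4065.40625

Before the shock: 412 - 2p = 6p - 412 ⇒ 824 = 8p ⇒ p = 103, Q = 206.
The shock moves the curves to Qd = 371 - 2p and Qs = 6p - 412.
Equate the new curves: 371 - 2p = 6p - 412, giving 783 = 8p, p = 97.875, Q = 175.25.
Expenditure moves from 103×206 = 21218 to 97.875×175.25 = 17152.59375; change = -4065.40625.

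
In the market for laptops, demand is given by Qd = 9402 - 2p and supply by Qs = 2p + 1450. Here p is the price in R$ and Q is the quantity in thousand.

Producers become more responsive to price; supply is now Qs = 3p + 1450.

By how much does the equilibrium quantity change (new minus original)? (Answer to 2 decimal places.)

Before the shock: 9402 - 2p = 2p + 1450 ⇒ 7952 = 4p ⇒ p = 1988, Q = 5426.
The shock moves the curves to Qd = 9402 - 2p and Qs = 3p + 1450.
Clearing the new market: 9402 - 2p = 3p + 1450, so p = 1590.4 and Q = 6221.2.
ΔQ = 6221.2 − 5426 = +795.20.

+795.20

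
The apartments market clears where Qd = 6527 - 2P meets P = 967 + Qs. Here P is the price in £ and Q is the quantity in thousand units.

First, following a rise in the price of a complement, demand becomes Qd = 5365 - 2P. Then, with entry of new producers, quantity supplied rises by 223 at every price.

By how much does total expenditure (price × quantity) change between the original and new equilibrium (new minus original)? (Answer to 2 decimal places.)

Solve the original market: 6527 - 2P = P - 967, hence P = 2498 and Q = 1531.
With the change applied: demand Qd = 5365 - 2P, supply Qs = P - 744.
Equate the new curves: 5365 - 2P = P - 744, giving 6109 = 3P, P = 6109/3 ≈ 2036.3333, Q = 3877/3 ≈ 1292.3333.
Expenditure moves from 2498×1531 = 3824438 to 2036.3333×1292.3333 = 2631621.4444; change = -1192816.56.

-1192816.56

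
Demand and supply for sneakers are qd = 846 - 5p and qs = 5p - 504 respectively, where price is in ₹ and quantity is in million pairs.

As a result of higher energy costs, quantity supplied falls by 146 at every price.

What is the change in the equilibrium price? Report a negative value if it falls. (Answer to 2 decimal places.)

Initially, 846 - 5p = 5p - 504, so 1350 = 10p and p = 135, q = 171.
With the change applied: demand qd = 846 - 5p, supply qs = 5p - 650.
Setting them equal: 846 - 5p = 5p - 650 → 1496 = 10p, so p = 149.6 and q = 98.
Δp = 149.6 − 135 = +14.60.

+14.60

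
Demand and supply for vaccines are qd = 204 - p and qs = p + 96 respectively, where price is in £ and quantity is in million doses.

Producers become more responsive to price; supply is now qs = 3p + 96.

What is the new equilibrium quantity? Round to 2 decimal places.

177.00

Before the shock: 204 - p = p + 96 ⇒ 108 = 2p ⇒ p = 54, q = 150.
After the shift, demand is qd = 204 - p and supply is qs = 3p + 96.
Clearing the new market: 204 - p = 3p + 96, so p = 27 and q = 177.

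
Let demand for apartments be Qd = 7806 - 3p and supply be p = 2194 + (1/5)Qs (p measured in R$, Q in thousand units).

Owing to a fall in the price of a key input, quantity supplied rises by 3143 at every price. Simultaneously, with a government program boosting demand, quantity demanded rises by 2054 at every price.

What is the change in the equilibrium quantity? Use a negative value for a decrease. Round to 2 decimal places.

+2462.38

Solve the original market: 7806 - 3p = 5p - 10970, hence p = 2347 and Q = 765.
The shock moves the curves to Qd = 9860 - 3p and Qs = 5p - 7827.
New equilibrium: 9860 - 3p = 5p - 7827 ⇒ 17687 = 8p ⇒ p = 2210.875, Q = 3227.375.
ΔQ = 3227.375 − 765 = +2462.38.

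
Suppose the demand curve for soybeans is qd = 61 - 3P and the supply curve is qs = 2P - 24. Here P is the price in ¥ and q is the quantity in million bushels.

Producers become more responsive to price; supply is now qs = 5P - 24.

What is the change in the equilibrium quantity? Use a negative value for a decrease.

Original equilibrium: 61 - 3P = 2P - 24 gives 85 = 5P, so P = 17 and q = 10.
The new curves are qd = 61 - 3P (demand) and qs = 5P - 24 (supply).
Clearing the new market: 61 - 3P = 5P - 24, so P = 10.625 and q = 29.125.
Δq = 29.125 − 10 = +19.125.

+19.125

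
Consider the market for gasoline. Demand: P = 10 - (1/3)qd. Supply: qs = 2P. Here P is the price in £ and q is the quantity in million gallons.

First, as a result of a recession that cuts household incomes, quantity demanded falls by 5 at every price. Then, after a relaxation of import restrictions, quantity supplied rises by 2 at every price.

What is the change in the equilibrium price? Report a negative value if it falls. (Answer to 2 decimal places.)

Original equilibrium: 30 - 3P = 2P gives 30 = 5P, so P = 6 and q = 12.
The new curves are qd = 25 - 3P (demand) and qs = 2P + 2 (supply).
Setting them equal: 25 - 3P = 2P + 2 → 23 = 5P, so P = 4.6 and q = 11.2.
ΔP = 4.6 − 6 = -1.40.

-1.40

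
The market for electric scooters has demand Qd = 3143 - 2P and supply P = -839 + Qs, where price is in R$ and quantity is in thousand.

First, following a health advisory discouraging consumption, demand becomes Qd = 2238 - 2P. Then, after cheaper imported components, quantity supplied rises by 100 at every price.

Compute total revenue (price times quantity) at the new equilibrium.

Solve the original market: 3143 - 2P = P + 839, hence P = 768 and Q = 1607.
After the shift, demand is Qd = 2238 - 2P and supply is Qs = P + 939.
Equate the new curves: 2238 - 2P = P + 939, giving 1299 = 3P, P = 433, Q = 1372.
New expenditure = 433 × 1372 = 594076.

594076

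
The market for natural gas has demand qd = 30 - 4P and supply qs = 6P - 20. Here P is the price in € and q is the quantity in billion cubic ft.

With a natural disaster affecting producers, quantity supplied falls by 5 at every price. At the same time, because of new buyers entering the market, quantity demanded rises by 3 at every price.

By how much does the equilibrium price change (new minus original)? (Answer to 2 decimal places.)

+0.80

Original equilibrium: 30 - 4P = 6P - 20 gives 50 = 10P, so P = 5 and q = 10.
After the shift, demand is qd = 33 - 4P and supply is qs = 6P - 25.
Equate the new curves: 33 - 4P = 6P - 25, giving 58 = 10P, P = 5.8, q = 9.8.
ΔP = 5.8 − 5 = +0.80.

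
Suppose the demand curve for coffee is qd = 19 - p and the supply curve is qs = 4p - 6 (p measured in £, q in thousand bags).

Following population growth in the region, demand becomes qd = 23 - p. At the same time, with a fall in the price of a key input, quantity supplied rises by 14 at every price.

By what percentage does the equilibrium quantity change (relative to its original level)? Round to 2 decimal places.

+42.86

Solve the original market: 19 - p = 4p - 6, hence p = 5 and q = 14.
The shock moves the curves to qd = 23 - p and qs = 4p + 8.
New equilibrium: 23 - p = 4p + 8 ⇒ 15 = 5p ⇒ p = 3, q = 20.
%Δq = (20 − 14) / 14 × 100 = +42.86%.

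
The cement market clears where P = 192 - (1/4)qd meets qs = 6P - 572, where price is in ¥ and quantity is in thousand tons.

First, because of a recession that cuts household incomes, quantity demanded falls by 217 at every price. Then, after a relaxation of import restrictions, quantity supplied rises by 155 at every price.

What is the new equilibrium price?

96.8

Solve the original market: 768 - 4P = 6P - 572, hence P = 134 and q = 232.
The new curves are qd = 551 - 4P (demand) and qs = 6P - 417 (supply).
New equilibrium: 551 - 4P = 6P - 417 ⇒ 968 = 10P ⇒ P = 96.8, q = 163.8.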